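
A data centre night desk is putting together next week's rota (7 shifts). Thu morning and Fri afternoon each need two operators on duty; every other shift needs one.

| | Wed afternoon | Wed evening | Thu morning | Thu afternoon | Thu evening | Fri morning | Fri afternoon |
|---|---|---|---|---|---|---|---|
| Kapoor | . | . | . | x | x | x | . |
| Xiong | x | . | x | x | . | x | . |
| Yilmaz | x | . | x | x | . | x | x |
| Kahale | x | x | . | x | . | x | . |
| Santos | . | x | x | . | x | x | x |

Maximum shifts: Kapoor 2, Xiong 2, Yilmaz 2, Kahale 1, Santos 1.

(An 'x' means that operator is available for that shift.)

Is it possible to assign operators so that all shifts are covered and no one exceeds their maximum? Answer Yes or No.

Total capacity is 2+2+2+1+1 = 8 but 9 worker-slots are needed — infeasible.

No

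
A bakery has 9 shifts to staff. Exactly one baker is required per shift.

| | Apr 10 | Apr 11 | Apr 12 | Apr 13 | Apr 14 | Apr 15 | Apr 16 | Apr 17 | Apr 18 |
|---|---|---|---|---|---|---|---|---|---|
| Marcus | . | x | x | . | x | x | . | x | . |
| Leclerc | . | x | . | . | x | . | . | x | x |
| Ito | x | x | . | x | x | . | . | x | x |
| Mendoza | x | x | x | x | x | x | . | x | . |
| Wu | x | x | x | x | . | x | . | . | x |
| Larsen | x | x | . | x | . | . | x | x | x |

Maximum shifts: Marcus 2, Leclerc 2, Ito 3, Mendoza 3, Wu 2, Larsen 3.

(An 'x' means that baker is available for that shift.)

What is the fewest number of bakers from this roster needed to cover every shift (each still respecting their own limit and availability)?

3

9 slots to fill and no one can take more than 3, so at least ⌈9/3⌉ = 3 bakers are needed.
Ito, Mendoza, and Larsen alone can cover everything: Apr 10→Ito, Apr 11→Mendoza, Apr 12→Mendoza, Apr 13→Larsen, Apr 14→Ito, Apr 15→Mendoza, Apr 16→Larsen, Apr 17→Larsen, Apr 18→Ito.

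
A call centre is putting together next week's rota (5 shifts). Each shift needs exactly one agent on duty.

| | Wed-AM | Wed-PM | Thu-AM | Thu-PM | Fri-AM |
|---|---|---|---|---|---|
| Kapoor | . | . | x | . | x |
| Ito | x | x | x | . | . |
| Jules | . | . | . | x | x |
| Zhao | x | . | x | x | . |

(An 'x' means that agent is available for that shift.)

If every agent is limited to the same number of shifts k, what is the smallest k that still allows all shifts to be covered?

With 4 agents and 5 worker-slots to fill, someone must work at least ⌈5/4⌉ = 2 shifts, so k ≥ 2.
k = 2 works: Wed-AM→Ito, Wed-PM→Ito, Thu-AM→Kapoor, Thu-PM→Jules, Fri-AM→Kapoor.
Loads: Kapoor 2, Ito 2, Jules 1, Zhao 0 — all ≤ 2.

2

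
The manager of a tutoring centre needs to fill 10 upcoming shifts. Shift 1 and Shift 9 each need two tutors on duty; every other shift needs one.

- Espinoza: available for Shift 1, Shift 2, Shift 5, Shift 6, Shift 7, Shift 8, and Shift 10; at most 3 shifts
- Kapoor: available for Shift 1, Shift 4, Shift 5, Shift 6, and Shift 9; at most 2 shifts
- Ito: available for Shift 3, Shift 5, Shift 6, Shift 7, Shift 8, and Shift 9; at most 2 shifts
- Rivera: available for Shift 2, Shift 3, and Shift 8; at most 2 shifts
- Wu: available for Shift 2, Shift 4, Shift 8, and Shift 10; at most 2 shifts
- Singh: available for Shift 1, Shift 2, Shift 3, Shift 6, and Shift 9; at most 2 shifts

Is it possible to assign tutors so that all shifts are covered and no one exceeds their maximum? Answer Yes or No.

One valid schedule: Shift 1→Espinoza+Kapoor, Shift 2→Rivera, Shift 3→Rivera, Shift 4→Kapoor, Shift 5→Ito, Shift 6→Singh, Shift 7→Espinoza, Shift 8→Wu, Shift 9→Ito+Singh, Shift 10→Espinoza.
Loads: Espinoza 3/3, Kapoor 2/2, Ito 2/2, Rivera 2/2, Wu 1/2, Singh 2/2 — all within limits.

Yes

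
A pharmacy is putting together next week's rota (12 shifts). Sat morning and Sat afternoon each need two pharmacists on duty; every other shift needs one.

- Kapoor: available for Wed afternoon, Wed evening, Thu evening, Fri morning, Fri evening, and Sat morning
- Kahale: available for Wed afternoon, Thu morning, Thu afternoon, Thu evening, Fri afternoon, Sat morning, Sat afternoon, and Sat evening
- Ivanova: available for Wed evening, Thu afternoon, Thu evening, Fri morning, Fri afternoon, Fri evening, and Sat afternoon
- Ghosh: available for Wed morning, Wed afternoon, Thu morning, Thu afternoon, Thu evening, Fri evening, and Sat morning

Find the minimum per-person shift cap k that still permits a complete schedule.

With 4 pharmacists and 14 worker-slots to fill, someone must work at least ⌈14/4⌉ = 4 shifts, so k ≥ 4.
k = 4 works: Wed morning→Ghosh, Wed afternoon→Kapoor, Wed evening→Kapoor, Thu morning→Kahale, Thu afternoon→Ivanova, Thu evening→Ivanova, Fri morning→Kapoor, Fri afternoon→Kahale, Fri evening→Ivanova, Sat morning→Kapoor+Ghosh, Sat afternoon→Kahale+Ivanova, Sat evening→Kahale.
Loads: Kapoor 4, Kahale 4, Ivanova 4, Ghosh 2 — all ≤ 4.

4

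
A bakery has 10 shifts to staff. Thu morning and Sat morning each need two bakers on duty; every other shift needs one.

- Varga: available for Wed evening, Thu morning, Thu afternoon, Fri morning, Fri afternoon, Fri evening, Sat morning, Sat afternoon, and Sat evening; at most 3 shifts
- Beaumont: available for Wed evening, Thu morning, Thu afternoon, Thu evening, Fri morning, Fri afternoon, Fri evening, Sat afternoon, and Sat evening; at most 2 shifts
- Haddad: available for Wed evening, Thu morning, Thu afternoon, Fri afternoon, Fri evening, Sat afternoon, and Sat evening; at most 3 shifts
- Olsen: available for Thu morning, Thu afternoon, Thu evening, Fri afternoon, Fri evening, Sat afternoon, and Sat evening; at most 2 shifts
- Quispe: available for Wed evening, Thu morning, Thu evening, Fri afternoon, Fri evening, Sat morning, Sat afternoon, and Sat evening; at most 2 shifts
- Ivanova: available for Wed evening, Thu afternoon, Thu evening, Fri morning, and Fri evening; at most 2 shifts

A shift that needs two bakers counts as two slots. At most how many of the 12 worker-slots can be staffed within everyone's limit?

12

Total capacity across all bakers is 3+2+3+2+2+2 = 14, and 12 slots are needed, so at most 12 can be filled.
An assignment achieving 12: Wed evening→Varga, Thu morning→Beaumont+Haddad, Thu afternoon→Haddad, Thu evening→Beaumont, Fri morning→Varga, Fri afternoon→Haddad, Fri evening→Quispe, Sat morning→Varga+Quispe, Sat afternoon→Olsen, Sat evening→Olsen.
Loads: Varga 3/3, Beaumont 2/2, Haddad 3/3, Olsen 2/2, Quispe 2/2, Ivanova 0/2.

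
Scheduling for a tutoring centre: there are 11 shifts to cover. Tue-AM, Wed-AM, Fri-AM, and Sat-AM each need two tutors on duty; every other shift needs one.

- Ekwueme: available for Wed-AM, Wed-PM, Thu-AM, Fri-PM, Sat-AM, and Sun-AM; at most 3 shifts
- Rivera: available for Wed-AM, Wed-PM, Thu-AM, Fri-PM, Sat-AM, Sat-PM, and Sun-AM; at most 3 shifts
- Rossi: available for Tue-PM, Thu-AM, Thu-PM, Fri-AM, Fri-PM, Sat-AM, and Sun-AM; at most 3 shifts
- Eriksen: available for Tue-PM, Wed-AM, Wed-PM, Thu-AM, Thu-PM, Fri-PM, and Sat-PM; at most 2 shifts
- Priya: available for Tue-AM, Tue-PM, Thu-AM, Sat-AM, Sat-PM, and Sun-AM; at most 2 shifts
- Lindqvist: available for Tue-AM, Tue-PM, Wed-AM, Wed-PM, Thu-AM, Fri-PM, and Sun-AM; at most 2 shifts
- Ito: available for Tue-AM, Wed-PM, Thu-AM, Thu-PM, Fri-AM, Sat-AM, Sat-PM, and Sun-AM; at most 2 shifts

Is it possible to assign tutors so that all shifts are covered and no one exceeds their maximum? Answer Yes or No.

Yes

Fri-AM can only be covered by Rossi and Ito, so that assignment is forced.
One valid schedule: Tue-AM→Priya+Lindqvist, Tue-PM→Rossi, Wed-AM→Ekwueme+Rivera, Wed-PM→Ekwueme, Thu-AM→Eriksen, Thu-PM→Rossi, Fri-AM→Rossi+Ito, Fri-PM→Ekwueme, Sat-AM→Priya+Ito, Sat-PM→Rivera, Sun-AM→Rivera.
Loads: Ekwueme 3/3, Rivera 3/3, Rossi 3/3, Eriksen 1/2, Priya 2/2, Lindqvist 1/2, Ito 2/2 — all within limits.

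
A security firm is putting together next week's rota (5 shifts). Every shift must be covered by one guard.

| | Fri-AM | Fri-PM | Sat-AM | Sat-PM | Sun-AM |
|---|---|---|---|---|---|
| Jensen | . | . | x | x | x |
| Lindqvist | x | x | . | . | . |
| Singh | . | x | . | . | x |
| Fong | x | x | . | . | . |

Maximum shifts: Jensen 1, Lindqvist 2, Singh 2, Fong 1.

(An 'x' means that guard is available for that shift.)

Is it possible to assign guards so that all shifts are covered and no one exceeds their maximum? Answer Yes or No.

No

Total capacity is 6 and 5 slots are needed, so capacity alone doesn't rule it out.
Shifts {Sat-AM, Sat-PM} need 2 worker-slots in total, but the guards available for any of those shifts (Jensen) can supply at most 1 among them. So no valid schedule exists.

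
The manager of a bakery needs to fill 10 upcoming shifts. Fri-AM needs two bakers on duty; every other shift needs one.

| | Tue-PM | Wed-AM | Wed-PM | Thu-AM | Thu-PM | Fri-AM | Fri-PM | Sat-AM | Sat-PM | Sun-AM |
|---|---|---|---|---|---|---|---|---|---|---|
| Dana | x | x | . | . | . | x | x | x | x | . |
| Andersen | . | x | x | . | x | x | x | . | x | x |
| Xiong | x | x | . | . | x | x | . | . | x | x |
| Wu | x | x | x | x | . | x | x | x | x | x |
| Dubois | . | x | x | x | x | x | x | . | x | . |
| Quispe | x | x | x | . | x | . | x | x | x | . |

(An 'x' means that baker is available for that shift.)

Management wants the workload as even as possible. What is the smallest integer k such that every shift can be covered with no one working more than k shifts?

With 6 bakers and 11 worker-slots to fill, someone must work at least ⌈11/6⌉ = 2 shifts, so k ≥ 2.
k = 2 works: Tue-PM→Dana, Wed-AM→Dubois, Wed-PM→Andersen, Thu-AM→Wu, Thu-PM→Xiong, Fri-AM→Xiong+Dubois, Fri-PM→Wu, Sat-AM→Dana, Sat-PM→Quispe, Sun-AM→Andersen.
Loads: Dana 2, Andersen 2, Xiong 2, Wu 2, Dubois 2, Quispe 1 — all ≤ 2.

2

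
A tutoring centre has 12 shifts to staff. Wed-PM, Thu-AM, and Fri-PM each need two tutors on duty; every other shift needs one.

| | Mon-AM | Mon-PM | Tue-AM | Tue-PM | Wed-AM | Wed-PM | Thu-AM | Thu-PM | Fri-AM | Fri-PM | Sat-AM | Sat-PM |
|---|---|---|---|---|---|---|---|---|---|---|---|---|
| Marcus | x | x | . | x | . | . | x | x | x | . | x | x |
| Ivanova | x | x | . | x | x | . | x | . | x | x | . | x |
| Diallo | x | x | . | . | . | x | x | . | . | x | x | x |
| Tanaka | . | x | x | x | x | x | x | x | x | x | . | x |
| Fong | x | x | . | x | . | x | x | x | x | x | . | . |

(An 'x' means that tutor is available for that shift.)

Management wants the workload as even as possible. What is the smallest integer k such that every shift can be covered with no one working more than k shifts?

With 5 tutors and 15 worker-slots to fill, someone must work at least ⌈15/5⌉ = 3 shifts, so k ≥ 3.
k = 3 works: Mon-AM→Marcus, Mon-PM→Fong, Tue-AM→Tanaka, Tue-PM→Ivanova, Wed-AM→Ivanova, Wed-PM→Diallo+Tanaka, Thu-AM→Tanaka+Fong, Thu-PM→Marcus, Fri-AM→Ivanova, Fri-PM→Diallo+Fong, Sat-AM→Marcus, Sat-PM→Diallo.
Loads: Marcus 3, Ivanova 3, Diallo 3, Tanaka 3, Fong 3 — all ≤ 3.

3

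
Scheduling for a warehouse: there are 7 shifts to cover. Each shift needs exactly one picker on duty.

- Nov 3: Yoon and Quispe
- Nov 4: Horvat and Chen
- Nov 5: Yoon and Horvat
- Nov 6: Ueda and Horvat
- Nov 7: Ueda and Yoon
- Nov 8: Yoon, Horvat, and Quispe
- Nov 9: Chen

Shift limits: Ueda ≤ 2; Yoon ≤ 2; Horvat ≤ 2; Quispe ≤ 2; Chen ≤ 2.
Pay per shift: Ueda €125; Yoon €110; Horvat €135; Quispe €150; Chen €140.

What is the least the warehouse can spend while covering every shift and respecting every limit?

Nov 9 can only be covered by Chen, so that assignment is forced.
Picking the cheapest available picker for each shift independently would cost €840, but that ignores the shift limits.
An optimal schedule: Nov 3→Yoon, Nov 4→Horvat, Nov 5→Yoon, Nov 6→Ueda, Nov 7→Ueda, Nov 8→Horvat, Nov 9→Chen.
Total: 110 + 135 + 110 + 125 + 125 + 135 + 140 = €880.

€880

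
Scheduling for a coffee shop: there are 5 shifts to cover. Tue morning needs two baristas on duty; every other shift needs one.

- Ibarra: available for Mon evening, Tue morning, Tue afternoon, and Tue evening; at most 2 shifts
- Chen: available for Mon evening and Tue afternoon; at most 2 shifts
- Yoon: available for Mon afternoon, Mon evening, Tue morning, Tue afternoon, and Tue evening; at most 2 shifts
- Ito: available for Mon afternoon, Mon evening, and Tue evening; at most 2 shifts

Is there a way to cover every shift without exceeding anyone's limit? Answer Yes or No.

Yes

Tue morning can only be covered by Ibarra and Yoon, so that assignment is forced.
One valid schedule: Mon afternoon→Yoon, Mon evening→Chen, Tue morning→Ibarra+Yoon, Tue afternoon→Ibarra, Tue evening→Ito.
Loads: Ibarra 2/2, Chen 1/2, Yoon 2/2, Ito 1/2 — all within limits.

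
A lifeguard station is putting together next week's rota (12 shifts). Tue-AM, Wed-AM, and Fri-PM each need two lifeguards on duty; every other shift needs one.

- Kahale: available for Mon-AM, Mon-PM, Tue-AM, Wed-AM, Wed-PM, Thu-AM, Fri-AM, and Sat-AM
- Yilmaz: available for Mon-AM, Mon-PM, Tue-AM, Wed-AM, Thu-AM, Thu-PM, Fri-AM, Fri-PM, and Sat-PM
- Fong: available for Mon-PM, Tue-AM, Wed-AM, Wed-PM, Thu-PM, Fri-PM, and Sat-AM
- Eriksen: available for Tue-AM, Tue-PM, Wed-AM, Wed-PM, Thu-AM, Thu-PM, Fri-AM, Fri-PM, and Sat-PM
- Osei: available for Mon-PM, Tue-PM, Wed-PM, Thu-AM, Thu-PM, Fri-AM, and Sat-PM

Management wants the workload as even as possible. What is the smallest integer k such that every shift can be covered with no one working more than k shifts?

With 5 lifeguards and 15 worker-slots to fill, someone must work at least ⌈15/5⌉ = 3 shifts, so k ≥ 3.
k = 3 works: Mon-AM→Kahale, Mon-PM→Kahale, Tue-AM→Yilmaz+Eriksen, Tue-PM→Eriksen, Wed-AM→Fong+Eriksen, Wed-PM→Fong, Thu-AM→Osei, Thu-PM→Osei, Fri-AM→Osei, Fri-PM→Yilmaz+Fong, Sat-AM→Kahale, Sat-PM→Yilmaz.
Loads: Kahale 3, Yilmaz 3, Fong 3, Eriksen 3, Osei 3 — all ≤ 3.

3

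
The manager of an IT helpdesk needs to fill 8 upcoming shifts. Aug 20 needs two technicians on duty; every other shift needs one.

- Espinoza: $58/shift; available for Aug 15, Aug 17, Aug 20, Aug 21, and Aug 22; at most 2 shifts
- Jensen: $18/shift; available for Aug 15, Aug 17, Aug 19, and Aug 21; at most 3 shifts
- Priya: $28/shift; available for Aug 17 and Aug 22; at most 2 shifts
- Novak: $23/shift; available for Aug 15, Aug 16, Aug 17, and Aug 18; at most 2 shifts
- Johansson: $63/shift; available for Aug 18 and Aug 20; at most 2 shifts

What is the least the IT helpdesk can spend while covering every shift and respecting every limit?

Aug 16 can only be covered by Novak, so that assignment is forced.
Aug 19 can only be covered by Jensen, so that assignment is forced.
Aug 20 can only be covered by Espinoza and Johansson, so that assignment is forced.
Picking the cheapest available technician for each shift independently would cost $267, but that ignores the shift limits.
An optimal schedule: Aug 15→Jensen, Aug 16→Novak, Aug 17→Priya, Aug 18→Novak, Aug 19→Jensen, Aug 20→Espinoza+Johansson, Aug 21→Jensen, Aug 22→Priya.
Total: 18 + 23 + 28 + 23 + 18 + 58 + 63 + 18 + 28 = $277.

$277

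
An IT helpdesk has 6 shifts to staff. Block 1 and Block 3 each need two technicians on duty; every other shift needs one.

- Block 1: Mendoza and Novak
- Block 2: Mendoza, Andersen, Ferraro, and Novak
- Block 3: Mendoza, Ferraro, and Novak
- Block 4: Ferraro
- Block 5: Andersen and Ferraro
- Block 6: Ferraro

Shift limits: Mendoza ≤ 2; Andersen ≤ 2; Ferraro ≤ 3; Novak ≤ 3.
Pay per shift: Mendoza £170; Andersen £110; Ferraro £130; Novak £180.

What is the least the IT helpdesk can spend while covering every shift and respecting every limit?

£1130

Block 1 can only be covered by Mendoza and Novak, so that assignment is forced.
Block 4 can only be covered by Ferraro, so that assignment is forced.
Block 6 can only be covered by Ferraro, so that assignment is forced.
Picking the cheapest available technician for each shift independently would cost £1130, and that bound is achievable.
An optimal schedule: Block 1→Mendoza+Novak, Block 2→Andersen, Block 3→Mendoza+Ferraro, Block 4→Ferraro, Block 5→Andersen, Block 6→Ferraro.
Total: 170 + 180 + 110 + 170 + 130 + 130 + 110 + 130 = £1130.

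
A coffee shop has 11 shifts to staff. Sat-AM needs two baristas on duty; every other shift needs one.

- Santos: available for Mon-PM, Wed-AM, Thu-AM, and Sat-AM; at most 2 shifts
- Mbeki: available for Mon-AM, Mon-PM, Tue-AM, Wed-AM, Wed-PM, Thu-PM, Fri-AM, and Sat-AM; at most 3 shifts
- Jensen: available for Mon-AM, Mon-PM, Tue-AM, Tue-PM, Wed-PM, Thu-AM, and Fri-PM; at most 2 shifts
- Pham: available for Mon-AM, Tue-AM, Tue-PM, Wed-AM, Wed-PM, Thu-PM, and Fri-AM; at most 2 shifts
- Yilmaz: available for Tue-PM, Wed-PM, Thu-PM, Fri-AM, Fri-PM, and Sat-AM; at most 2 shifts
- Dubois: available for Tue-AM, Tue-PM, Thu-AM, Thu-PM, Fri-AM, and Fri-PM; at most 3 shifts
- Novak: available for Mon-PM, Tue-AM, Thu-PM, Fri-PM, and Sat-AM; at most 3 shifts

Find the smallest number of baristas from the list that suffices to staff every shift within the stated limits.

12 slots to fill and no one can take more than 3, so at least ⌈12/3⌉ = 4 baristas are needed.
Any 4 baristas together have capacity at most 3+3+3+2 = 11 < 12 slots, so 4 can never suffice.
Santos, Mbeki, Jensen, Pham, and Dubois alone can cover everything: Mon-AM→Mbeki, Mon-PM→Santos, Tue-AM→Dubois, Tue-PM→Jensen, Wed-AM→Mbeki, Wed-PM→Pham, Thu-AM→Dubois, Thu-PM→Pham, Fri-AM→Dubois, Fri-PM→Jensen, Sat-AM→Santos+Mbeki.

5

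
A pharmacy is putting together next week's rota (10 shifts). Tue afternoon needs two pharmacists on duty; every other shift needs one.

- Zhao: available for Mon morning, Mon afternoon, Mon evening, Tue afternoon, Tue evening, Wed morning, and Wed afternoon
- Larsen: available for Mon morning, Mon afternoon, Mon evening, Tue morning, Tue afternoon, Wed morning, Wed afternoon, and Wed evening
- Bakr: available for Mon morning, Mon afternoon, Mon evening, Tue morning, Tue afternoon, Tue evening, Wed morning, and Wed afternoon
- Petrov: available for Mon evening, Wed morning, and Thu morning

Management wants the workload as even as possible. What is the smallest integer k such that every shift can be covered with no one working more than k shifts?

With 4 pharmacists and 11 worker-slots to fill, someone must work at least ⌈11/4⌉ = 3 shifts, so k ≥ 3.
k = 3 works: Mon morning→Zhao, Mon afternoon→Zhao, Mon evening→Bakr, Tue morning→Larsen, Tue afternoon→Larsen+Bakr, Tue evening→Zhao, Wed morning→Petrov, Wed afternoon→Bakr, Wed evening→Larsen, Thu morning→Petrov.
Loads: Zhao 3, Larsen 3, Bakr 3, Petrov 2 — all ≤ 3.

3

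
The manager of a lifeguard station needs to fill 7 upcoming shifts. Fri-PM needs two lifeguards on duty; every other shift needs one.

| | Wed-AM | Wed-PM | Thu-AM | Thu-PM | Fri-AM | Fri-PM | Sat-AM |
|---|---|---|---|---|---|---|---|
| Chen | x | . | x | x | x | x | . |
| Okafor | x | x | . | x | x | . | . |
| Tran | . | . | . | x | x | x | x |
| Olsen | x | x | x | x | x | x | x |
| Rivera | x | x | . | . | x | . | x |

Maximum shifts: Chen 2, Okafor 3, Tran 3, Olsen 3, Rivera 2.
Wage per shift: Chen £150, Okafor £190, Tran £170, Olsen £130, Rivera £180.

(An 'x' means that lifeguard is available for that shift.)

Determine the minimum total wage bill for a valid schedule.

Picking the cheapest available lifeguard for each shift independently would cost £1060, but that ignores the shift limits.
An optimal schedule: Wed-AM→Chen, Wed-PM→Olsen, Thu-AM→Olsen, Thu-PM→Tran, Fri-AM→Tran, Fri-PM→Olsen+Chen, Sat-AM→Tran.
Total: 150 + 130 + 130 + 170 + 170 + 130 + 150 + 170 = £1200.

£1200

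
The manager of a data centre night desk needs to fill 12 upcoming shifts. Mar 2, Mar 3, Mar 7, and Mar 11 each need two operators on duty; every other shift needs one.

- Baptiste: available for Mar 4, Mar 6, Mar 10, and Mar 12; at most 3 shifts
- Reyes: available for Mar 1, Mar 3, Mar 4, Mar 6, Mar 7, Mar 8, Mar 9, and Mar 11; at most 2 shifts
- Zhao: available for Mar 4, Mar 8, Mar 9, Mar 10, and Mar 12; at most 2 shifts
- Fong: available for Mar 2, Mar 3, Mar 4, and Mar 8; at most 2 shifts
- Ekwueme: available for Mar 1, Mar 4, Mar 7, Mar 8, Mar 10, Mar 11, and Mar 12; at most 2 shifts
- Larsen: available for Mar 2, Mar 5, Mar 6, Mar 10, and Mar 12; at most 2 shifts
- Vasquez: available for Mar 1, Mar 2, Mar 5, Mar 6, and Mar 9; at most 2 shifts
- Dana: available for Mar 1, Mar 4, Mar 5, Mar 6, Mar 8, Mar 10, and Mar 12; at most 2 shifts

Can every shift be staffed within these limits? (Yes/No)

Total capacity is 17 and 16 slots are needed, so capacity alone doesn't rule it out.
Shifts {Mar 3, Mar 7, Mar 11} need 6 worker-slots in total, but the operators available for any of those shifts (Reyes, Fong, and Ekwueme) can supply at most 5 among them. So no valid schedule exists.

No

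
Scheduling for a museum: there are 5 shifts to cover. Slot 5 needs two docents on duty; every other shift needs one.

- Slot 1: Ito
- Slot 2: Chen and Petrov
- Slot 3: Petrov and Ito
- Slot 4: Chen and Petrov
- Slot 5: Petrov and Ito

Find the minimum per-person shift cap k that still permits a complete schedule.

2

With 3 docents and 6 worker-slots to fill, someone must work at least ⌈6/3⌉ = 2 shifts, so k ≥ 2.
k = 2 works: Slot 1→Ito, Slot 2→Chen, Slot 3→Petrov, Slot 4→Chen, Slot 5→Petrov+Ito.
Loads: Chen 2, Petrov 2, Ito 2 — all ≤ 2.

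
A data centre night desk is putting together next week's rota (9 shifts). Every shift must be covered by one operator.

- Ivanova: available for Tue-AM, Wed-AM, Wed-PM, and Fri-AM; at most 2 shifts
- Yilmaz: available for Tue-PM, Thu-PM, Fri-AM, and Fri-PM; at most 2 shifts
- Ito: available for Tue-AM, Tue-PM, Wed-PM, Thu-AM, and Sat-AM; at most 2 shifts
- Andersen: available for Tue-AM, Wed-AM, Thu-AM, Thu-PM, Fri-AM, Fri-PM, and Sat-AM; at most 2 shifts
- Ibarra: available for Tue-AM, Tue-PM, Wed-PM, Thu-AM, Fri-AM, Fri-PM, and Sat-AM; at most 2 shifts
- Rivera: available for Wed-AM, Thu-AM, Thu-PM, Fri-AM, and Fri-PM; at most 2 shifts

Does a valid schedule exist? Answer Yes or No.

Yes

One valid schedule: Tue-AM→Ito, Tue-PM→Yilmaz, Wed-AM→Ivanova, Wed-PM→Ivanova, Thu-AM→Andersen, Thu-PM→Yilmaz, Fri-AM→Ibarra, Fri-PM→Andersen, Sat-AM→Ito.
Loads: Ivanova 2/2, Yilmaz 2/2, Ito 2/2, Andersen 2/2, Ibarra 1/2, Rivera 0/2 — all within limits.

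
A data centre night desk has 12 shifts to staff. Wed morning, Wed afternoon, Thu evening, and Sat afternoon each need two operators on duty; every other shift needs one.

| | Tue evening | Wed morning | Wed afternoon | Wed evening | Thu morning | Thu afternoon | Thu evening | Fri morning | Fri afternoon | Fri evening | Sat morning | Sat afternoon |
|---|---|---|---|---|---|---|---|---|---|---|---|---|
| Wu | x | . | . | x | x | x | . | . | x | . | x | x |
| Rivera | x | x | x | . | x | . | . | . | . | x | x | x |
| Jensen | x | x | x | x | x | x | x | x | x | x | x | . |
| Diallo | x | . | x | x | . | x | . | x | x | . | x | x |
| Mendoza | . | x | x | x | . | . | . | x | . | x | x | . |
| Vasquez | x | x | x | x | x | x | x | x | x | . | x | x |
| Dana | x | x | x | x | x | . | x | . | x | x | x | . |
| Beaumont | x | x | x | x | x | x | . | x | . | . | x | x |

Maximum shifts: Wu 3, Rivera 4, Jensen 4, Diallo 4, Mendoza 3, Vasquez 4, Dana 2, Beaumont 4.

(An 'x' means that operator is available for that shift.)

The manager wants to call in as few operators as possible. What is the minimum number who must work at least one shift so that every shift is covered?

16 slots to fill and no one can take more than 4, so at least ⌈16/4⌉ = 4 operators are needed.
Rivera, Jensen, Diallo, and Vasquez alone can cover everything: Tue evening→Vasquez, Wed morning→Rivera+Jensen, Wed afternoon→Diallo+Vasquez, Wed evening→Jensen, Thu morning→Rivera, Thu afternoon→Jensen, Thu evening→Jensen+Vasquez, Fri morning→Diallo, Fri afternoon→Diallo, Fri evening→Rivera, Sat morning→Vasquez, Sat afternoon→Rivera+Diallo.

4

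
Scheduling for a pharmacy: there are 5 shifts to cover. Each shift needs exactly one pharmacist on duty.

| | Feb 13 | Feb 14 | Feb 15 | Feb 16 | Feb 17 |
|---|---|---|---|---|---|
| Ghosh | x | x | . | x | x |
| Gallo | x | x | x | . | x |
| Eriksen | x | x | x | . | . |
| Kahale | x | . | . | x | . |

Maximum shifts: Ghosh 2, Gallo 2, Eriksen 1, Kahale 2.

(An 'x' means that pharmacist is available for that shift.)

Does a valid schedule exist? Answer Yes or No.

Yes

One valid schedule: Feb 13→Eriksen, Feb 14→Gallo, Feb 15→Gallo, Feb 16→Ghosh, Feb 17→Ghosh.
Loads: Ghosh 2/2, Gallo 2/2, Eriksen 1/1, Kahale 0/2 — all within limits.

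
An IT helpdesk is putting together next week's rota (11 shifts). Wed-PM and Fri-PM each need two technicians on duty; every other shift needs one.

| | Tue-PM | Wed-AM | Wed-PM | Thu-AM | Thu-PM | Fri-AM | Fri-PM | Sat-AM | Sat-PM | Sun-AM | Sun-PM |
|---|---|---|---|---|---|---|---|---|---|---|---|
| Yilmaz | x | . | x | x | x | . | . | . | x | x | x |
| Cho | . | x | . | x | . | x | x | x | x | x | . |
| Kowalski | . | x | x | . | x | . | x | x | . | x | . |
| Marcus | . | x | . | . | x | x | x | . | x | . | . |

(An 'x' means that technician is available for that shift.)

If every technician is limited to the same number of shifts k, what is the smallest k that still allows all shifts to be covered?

4

With 4 technicians and 13 worker-slots to fill, someone must work at least ⌈13/4⌉ = 4 shifts, so k ≥ 4.
k = 4 works: Tue-PM→Yilmaz, Wed-AM→Cho, Wed-PM→Yilmaz+Kowalski, Thu-AM→Yilmaz, Thu-PM→Kowalski, Fri-AM→Cho, Fri-PM→Cho+Kowalski, Sat-AM→Cho, Sat-PM→Marcus, Sun-AM→Kowalski, Sun-PM→Yilmaz.
Loads: Yilmaz 4, Cho 4, Kowalski 4, Marcus 1 — all ≤ 4.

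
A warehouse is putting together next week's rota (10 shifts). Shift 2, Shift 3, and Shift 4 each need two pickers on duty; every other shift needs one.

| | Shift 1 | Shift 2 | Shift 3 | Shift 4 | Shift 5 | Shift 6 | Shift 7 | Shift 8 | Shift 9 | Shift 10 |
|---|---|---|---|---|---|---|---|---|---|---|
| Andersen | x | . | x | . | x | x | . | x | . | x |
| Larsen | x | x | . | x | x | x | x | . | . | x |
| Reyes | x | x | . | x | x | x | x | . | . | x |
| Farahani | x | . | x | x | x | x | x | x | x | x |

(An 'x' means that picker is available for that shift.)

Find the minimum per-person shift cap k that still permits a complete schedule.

With 4 pickers and 13 worker-slots to fill, someone must work at least ⌈13/4⌉ = 4 shifts, so k ≥ 4.
k = 4 works: Shift 1→Andersen, Shift 2→Larsen+Reyes, Shift 3→Andersen+Farahani, Shift 4→Larsen+Reyes, Shift 5→Andersen, Shift 6→Larsen, Shift 7→Larsen, Shift 8→Andersen, Shift 9→Farahani, Shift 10→Reyes.
Loads: Andersen 4, Larsen 4, Reyes 3, Farahani 2 — all ≤ 4.

4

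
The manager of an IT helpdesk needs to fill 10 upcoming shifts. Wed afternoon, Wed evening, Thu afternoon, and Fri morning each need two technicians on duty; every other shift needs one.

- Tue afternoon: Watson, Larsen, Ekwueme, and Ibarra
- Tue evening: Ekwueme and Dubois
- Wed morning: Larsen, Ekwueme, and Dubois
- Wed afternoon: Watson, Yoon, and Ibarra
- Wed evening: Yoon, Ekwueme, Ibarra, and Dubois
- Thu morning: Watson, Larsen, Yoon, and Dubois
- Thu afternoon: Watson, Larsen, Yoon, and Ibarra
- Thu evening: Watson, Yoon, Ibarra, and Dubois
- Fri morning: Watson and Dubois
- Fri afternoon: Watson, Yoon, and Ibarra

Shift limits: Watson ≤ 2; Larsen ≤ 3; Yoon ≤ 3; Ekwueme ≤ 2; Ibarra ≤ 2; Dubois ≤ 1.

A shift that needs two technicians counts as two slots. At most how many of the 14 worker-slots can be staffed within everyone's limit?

Total capacity across all technicians is 2+3+3+2+2+1 = 13, and 14 slots are needed, so at most 13 can be filled.
An assignment achieving 13: Tue afternoon→Larsen, Tue evening→Ekwueme, Wed morning→Larsen, Wed afternoon→Watson+Yoon, Wed evening→Yoon+Ekwueme, Thu morning→Larsen, Thu afternoon→Ibarra, Thu evening→Ibarra, Fri morning→Watson+Dubois, Fri afternoon→Yoon.
Loads: Watson 2/2, Larsen 3/3, Yoon 3/3, Ekwueme 2/2, Ibarra 2/2, Dubois 1/1.

13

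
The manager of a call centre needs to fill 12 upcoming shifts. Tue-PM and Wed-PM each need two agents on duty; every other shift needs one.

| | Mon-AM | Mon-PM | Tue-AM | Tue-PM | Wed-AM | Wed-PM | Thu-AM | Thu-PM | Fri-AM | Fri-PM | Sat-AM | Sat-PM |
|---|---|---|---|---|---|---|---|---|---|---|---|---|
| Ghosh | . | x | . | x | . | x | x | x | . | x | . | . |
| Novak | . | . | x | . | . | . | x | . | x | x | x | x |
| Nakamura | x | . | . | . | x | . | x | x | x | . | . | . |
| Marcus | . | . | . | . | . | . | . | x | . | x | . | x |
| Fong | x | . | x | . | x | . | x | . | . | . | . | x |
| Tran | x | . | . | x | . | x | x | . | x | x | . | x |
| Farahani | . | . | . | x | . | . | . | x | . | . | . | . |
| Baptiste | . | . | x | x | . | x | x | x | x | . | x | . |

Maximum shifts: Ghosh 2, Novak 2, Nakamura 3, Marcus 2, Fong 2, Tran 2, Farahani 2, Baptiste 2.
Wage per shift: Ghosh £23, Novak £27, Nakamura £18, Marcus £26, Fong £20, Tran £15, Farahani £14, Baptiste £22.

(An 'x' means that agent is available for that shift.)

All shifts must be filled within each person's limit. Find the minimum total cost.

Mon-PM can only be covered by Ghosh, so that assignment is forced.
Picking the cheapest available agent for each shift independently would cost £238, but that ignores the shift limits.
An optimal schedule: Mon-AM→Tran, Mon-PM→Ghosh, Tue-AM→Fong, Tue-PM→Farahani+Ghosh, Wed-AM→Nakamura, Wed-PM→Tran+Baptiste, Thu-AM→Nakamura, Thu-PM→Farahani, Fri-AM→Nakamura, Fri-PM→Marcus, Sat-AM→Baptiste, Sat-PM→Fong.
Total: 15 + 23 + 20 + 14 + 23 + 18 + 15 + 22 + 18 + 14 + 18 + 26 + 22 + 20 = £268.

£268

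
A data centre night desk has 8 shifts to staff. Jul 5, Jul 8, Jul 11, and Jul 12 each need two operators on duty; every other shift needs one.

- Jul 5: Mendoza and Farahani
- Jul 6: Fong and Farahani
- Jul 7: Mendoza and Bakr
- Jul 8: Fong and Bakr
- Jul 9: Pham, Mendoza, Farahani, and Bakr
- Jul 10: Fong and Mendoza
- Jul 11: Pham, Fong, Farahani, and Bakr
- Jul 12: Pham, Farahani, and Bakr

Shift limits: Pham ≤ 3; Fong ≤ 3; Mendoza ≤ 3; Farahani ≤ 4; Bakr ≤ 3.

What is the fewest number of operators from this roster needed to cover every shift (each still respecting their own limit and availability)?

4

12 slots to fill and no one can take more than 4, so at least ⌈12/4⌉ = 3 operators are needed.
Any 3 operators together have capacity at most 4+3+3 = 10 < 12 slots, so 3 can never suffice.
Fong, Mendoza, Farahani, and Bakr alone can cover everything: Jul 5→Mendoza+Farahani, Jul 6→Fong, Jul 7→Mendoza, Jul 8→Fong+Bakr, Jul 9→Mendoza, Jul 10→Fong, Jul 11→Farahani+Bakr, Jul 12→Farahani+Bakr.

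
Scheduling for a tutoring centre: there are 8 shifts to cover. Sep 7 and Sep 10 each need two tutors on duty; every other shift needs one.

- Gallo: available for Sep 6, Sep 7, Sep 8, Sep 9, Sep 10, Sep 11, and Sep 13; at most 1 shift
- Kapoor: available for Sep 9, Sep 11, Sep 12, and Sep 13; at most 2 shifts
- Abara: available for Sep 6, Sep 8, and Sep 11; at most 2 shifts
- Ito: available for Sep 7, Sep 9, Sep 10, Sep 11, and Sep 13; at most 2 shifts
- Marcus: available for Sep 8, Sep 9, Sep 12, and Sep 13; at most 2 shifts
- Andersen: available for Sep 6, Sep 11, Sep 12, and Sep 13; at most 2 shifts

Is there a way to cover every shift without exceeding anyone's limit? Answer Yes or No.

Total capacity is 11 and 10 slots are needed, so capacity alone doesn't rule it out.
Shifts {Sep 7, Sep 10} need 4 worker-slots in total, but the tutors available for any of those shifts (Gallo and Ito) can supply at most 3 among them. So no valid schedule exists.

No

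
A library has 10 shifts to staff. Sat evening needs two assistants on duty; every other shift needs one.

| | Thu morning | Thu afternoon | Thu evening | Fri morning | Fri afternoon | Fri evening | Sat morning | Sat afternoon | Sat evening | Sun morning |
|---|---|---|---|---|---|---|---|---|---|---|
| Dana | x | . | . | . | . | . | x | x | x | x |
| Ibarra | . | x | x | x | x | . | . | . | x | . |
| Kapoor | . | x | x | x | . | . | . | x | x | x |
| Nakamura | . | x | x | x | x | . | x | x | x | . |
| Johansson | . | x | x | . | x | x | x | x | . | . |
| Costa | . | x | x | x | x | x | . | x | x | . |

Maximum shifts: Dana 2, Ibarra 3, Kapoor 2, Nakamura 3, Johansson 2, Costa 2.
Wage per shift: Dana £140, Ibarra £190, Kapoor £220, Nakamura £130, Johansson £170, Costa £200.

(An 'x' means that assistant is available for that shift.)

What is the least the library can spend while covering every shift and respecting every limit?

£1780

Thu morning can only be covered by Dana, so that assignment is forced.
Picking the cheapest available assistant for each shift independently would cost £1500, but that ignores the shift limits.
An optimal schedule: Thu morning→Dana, Thu afternoon→Ibarra, Thu evening→Ibarra, Fri morning→Nakamura, Fri afternoon→Nakamura, Fri evening→Johansson, Sat morning→Nakamura, Sat afternoon→Johansson, Sat evening→Ibarra+Costa, Sun morning→Dana.
Total: 140 + 190 + 190 + 130 + 130 + 170 + 130 + 170 + 190 + 200 + 140 = £1780.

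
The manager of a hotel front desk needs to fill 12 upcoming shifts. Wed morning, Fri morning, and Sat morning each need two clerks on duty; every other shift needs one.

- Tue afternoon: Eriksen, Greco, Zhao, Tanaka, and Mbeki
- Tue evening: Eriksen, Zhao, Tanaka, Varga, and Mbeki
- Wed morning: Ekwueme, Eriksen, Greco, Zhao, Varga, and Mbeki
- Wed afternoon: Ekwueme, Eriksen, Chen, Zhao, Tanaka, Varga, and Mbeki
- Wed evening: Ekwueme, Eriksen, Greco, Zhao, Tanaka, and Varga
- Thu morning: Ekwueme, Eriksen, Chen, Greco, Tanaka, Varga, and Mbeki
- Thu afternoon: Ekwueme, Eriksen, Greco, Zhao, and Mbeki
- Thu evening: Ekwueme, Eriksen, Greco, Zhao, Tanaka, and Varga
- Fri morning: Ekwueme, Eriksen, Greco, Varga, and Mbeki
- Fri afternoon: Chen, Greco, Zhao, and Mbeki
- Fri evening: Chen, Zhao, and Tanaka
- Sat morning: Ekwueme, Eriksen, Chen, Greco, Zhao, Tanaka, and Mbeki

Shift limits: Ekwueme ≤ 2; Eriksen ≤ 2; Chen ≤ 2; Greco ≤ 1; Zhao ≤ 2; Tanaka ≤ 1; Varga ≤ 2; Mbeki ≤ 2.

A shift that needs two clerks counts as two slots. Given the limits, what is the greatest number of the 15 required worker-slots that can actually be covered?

14

Total capacity across all clerks is 2+2+2+1+2+1+2+2 = 14, and 15 slots are needed, so at most 14 can be filled.
An assignment achieving 14: Tue afternoon→Eriksen, Tue evening→Eriksen, Wed morning→Zhao+Varga, Wed afternoon→Varga, Wed evening→Zhao, Thu morning→Mbeki, Thu afternoon→Ekwueme, Thu evening→Tanaka, Fri morning→Ekwueme+Greco, Fri afternoon→Chen, Fri evening→Chen, Sat morning→Mbeki.
Loads: Ekwueme 2/2, Eriksen 2/2, Chen 2/2, Greco 1/1, Zhao 2/2, Tanaka 1/1, Varga 2/2, Mbeki 2/2.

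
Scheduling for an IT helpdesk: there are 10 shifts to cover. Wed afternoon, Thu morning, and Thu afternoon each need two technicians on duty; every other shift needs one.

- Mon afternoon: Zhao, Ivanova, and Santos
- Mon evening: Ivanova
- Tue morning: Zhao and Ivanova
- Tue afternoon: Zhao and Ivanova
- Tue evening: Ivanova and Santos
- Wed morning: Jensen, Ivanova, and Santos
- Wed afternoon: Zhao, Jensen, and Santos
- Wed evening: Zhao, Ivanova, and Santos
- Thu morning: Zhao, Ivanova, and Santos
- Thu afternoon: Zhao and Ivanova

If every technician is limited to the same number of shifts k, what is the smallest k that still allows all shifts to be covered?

4

With 4 technicians and 13 worker-slots to fill, someone must work at least ⌈13/4⌉ = 4 shifts, so k ≥ 4.
k = 4 works: Mon afternoon→Zhao, Mon evening→Ivanova, Tue morning→Zhao, Tue afternoon→Zhao, Tue evening→Ivanova, Wed morning→Jensen, Wed afternoon→Jensen+Santos, Wed evening→Santos, Thu morning→Ivanova+Santos, Thu afternoon→Zhao+Ivanova.
Loads: Zhao 4, Jensen 2, Ivanova 4, Santos 3 — all ≤ 4.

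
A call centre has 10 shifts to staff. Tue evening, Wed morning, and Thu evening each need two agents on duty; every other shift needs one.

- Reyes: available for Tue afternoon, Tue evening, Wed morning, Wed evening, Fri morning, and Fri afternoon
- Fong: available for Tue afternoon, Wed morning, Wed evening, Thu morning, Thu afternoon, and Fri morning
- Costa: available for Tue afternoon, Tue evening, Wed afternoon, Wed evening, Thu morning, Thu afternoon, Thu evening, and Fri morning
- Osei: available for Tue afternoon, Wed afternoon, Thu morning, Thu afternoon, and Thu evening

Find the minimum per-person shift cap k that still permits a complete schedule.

With 4 agents and 13 worker-slots to fill, someone must work at least ⌈13/4⌉ = 4 shifts, so k ≥ 4.
k = 4 works: Tue afternoon→Costa, Tue evening→Reyes+Costa, Wed morning→Reyes+Fong, Wed afternoon→Costa, Wed evening→Reyes, Thu morning→Fong, Thu afternoon→Fong, Thu evening→Costa+Osei, Fri morning→Fong, Fri afternoon→Reyes.
Loads: Reyes 4, Fong 4, Costa 4, Osei 1 — all ≤ 4.

4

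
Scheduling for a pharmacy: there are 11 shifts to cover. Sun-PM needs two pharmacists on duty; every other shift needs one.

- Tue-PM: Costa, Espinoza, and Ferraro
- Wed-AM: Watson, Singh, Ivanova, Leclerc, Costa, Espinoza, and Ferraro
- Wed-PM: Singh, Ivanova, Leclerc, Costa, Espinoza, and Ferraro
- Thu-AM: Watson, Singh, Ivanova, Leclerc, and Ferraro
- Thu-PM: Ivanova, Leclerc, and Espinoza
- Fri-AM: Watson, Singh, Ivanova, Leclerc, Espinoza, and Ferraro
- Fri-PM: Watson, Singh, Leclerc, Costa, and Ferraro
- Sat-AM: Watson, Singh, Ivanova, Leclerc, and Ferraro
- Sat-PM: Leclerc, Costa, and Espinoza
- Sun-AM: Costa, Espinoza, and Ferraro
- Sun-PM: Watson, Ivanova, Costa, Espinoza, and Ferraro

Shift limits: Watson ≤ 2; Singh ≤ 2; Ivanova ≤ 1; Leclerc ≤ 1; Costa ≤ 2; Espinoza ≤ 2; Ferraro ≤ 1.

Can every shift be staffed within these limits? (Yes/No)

No

Total capacity is 2+2+1+1+2+2+1 = 11 but 12 worker-slots are needed — infeasible.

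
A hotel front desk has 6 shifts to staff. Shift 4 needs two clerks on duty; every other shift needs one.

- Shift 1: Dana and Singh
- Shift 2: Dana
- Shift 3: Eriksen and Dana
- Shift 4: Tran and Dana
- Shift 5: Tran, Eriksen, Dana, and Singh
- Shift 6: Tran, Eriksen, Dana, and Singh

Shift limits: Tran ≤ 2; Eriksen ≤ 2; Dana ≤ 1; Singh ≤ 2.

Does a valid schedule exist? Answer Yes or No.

No

Total capacity is 7 and 7 slots are needed, so capacity alone doesn't rule it out.
Shifts {Shift 2, Shift 4} need 3 worker-slots in total, but the clerks available for any of those shifts (Tran and Dana) can supply at most 2 among them. So no valid schedule exists.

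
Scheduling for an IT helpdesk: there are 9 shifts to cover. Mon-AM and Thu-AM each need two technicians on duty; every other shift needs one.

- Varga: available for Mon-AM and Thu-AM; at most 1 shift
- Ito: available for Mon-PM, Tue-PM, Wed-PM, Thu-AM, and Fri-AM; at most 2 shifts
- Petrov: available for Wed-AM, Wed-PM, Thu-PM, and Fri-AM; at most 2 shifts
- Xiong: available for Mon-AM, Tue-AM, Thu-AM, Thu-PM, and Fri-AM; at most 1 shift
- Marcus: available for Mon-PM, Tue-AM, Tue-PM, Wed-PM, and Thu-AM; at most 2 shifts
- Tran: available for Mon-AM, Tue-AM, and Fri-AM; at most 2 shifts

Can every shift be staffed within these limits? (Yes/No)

Total capacity is 1+2+2+1+2+2 = 10 but 11 worker-slots are needed — infeasible.

No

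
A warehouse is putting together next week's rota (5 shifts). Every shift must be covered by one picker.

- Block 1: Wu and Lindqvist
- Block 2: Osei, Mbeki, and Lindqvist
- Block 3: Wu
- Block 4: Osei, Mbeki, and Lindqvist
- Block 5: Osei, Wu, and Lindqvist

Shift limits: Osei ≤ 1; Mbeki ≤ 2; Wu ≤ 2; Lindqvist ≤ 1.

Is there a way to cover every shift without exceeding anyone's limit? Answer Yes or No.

Yes

Block 3 can only be covered by Wu, so that assignment is forced.
One valid schedule: Block 1→Wu, Block 2→Osei, Block 3→Wu, Block 4→Mbeki, Block 5→Lindqvist.
Loads: Osei 1/1, Mbeki 1/2, Wu 2/2, Lindqvist 1/1 — all within limits.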